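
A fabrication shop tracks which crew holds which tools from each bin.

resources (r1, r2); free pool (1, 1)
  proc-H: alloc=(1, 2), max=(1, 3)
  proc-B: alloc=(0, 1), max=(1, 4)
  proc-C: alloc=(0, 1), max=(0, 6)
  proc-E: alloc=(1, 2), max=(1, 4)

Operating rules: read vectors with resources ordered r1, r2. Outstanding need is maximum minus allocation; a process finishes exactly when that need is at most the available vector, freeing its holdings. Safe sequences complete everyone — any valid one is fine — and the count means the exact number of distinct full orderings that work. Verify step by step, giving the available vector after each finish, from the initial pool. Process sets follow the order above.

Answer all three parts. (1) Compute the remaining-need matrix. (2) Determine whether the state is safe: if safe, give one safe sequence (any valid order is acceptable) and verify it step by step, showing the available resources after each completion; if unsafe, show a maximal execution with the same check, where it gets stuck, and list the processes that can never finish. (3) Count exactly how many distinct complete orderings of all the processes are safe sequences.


(1) Need matrix, components ordered r1, r2:
  proc-H: (0, 1)
  proc-B: (1, 3)
  proc-C: (0, 5)
  proc-E: (0, 2)
(2) SAFE — a valid safe sequence is proc-H, proc-E, proc-C, proc-B.
Key observation: the first exact fit in this order is proc-H — it needs (0, 1) with (1, 1) free, meeting a requested resource to the last unit.
Verifying each step:
  pool = (1, 1)
  proc-H needs (0, 1) <= (1, 1) -> finishes; pool += (1, 2) = (2, 3)
  proc-E needs (0, 2) <= (2, 3) -> finishes; pool += (1, 2) = (3, 5)
  proc-C needs (0, 5) <= (3, 5) -> finishes; pool += (0, 1) = (3, 6)
  proc-B needs (1, 3) <= (3, 6) -> finishes; pool += (0, 1) = (3, 7)
(3) Precisely 3 of the possible complete orderings are safe sequences.


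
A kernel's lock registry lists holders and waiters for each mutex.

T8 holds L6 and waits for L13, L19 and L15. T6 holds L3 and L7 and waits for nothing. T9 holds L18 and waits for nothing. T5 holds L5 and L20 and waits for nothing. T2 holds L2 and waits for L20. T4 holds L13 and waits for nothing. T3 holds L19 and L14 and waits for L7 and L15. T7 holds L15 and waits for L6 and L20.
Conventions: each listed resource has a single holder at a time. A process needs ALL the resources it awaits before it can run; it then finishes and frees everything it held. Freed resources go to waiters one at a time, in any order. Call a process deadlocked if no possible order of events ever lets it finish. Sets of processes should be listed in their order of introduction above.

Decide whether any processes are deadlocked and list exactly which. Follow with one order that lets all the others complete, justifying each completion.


Deadlocked: T8, T3 and T7.
Key observation: the loop T8 -> T3 -> T7 -> T8 blocks itself forever; no other process is dragged down with it.
A valid finishing order for the others: T4, T5, T2, T6, T9.
Verifying each step:
  run T4 (it waits on nothing); releases L13
  run T5 (it waits on nothing); releases L5 and L20
  T2: everything it awaited (L20) is free; runs, freeing L2
  run T6 (it waits on nothing); releases L3 and L7
  run T9 (it waits on nothing); releases L18


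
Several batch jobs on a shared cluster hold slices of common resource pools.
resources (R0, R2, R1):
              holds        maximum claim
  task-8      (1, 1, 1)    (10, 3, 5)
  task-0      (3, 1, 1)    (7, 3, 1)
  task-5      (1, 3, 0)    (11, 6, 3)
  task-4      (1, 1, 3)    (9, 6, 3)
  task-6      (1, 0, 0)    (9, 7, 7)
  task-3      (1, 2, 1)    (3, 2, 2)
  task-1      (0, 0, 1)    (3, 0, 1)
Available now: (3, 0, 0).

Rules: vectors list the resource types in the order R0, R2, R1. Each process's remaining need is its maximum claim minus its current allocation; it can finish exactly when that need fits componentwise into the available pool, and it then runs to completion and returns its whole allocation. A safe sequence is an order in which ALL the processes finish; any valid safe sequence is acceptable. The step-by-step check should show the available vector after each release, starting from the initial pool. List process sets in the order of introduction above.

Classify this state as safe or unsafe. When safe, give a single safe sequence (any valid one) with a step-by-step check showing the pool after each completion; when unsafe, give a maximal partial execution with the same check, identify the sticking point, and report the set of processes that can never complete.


UNSAFE — no complete ordering exists.
Key observation: the pool after task-1, task-3, task-0 is (7, 3, 3); every surviving request exceeds it in R0, so progress ends there.
Going as far as possible: task-1, task-3, task-0; after that, nothing fits. Step-by-step check:
  pool = (3, 0, 0)
  task-1: need (3, 0, 0) fits (3, 0, 0); releases (0, 0, 1), pool now (3, 0, 1)
  task-3: need (2, 0, 1) fits (3, 0, 1); releases (1, 2, 1), pool now (4, 2, 2)
  task-0: need (4, 2, 0) fits (4, 2, 2); releases (3, 1, 1), pool now (7, 3, 3)
  blocked: task-8 wants (9, 2, 4), pool (7, 3, 3) — not enough R0 and R1
  blocked: task-5 wants (10, 3, 3), pool (7, 3, 3) — not enough R0
  blocked: task-4 wants (8, 5, 0), pool (7, 3, 3) — not enough R0 and R2
  blocked: task-6 wants (8, 7, 7), pool (7, 3, 3) — not enough R0, R2 and R1
Never able to finish: task-8, task-5, task-4 and task-6.


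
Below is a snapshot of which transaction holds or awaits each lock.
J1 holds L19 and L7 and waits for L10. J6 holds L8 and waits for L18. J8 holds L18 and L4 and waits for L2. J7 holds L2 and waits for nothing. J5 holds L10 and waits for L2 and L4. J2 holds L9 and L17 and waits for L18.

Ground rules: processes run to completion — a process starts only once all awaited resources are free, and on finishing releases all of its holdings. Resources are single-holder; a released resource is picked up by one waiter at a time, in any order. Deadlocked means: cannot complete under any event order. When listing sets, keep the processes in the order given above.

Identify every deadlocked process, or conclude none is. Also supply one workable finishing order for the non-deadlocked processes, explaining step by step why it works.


No process is deadlocked.
Key observation: the waits form no ring: some process can always run, and its releases unblock the others one by one.
The rest can finish in the order J7, J8, J5, J6, J1, J2.
Step-by-step check:
  J7: no waits; runs immediately, freeing L2
  run J8 (all its waits — L2 — are resolved); releases L18 and L4
  run J5 (all its waits — L2 and L4 — are resolved); releases L10
  run J6 (all its waits — L18 — are resolved); releases L8
  run J1 (all its waits — L10 — are resolved); releases L19 and L7
  run J2 (all its waits — L18 — are resolved); releases L9 and L17


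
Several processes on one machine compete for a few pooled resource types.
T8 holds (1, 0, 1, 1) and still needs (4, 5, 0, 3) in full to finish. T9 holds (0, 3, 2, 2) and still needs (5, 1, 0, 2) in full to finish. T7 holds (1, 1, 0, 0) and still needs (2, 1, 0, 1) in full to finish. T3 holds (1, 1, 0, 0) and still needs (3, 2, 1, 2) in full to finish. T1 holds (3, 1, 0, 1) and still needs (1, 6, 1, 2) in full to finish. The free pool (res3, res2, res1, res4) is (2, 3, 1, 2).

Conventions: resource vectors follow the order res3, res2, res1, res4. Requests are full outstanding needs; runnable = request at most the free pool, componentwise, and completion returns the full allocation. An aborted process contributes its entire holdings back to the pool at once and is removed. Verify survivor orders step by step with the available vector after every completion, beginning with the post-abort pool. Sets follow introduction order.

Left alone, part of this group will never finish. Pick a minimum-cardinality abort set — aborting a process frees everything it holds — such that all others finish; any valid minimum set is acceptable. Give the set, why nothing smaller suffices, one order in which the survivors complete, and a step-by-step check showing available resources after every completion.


The answer: abort T1.
Key observation: T9 was stuck for good until T1 gave back (3, 1, 0, 1); in the order shown it finishes at step 1.
Minimality: the empty abort set fails — the state is deadlocked as it stands.
One survivor order: T9, T8, T7, T3. Step-by-step check (post-abort pool first):
  pool = (5, 4, 1, 3)
  run T9 (needs (5, 1, 0, 2), free (5, 4, 1, 3)); after release of (0, 3, 2, 2) the pool is (5, 7, 3, 5)
  run T8 (needs (4, 5, 0, 3), free (5, 7, 3, 5)); after release of (1, 0, 1, 1) the pool is (6, 7, 4, 6)
  run T7 (needs (2, 1, 0, 1), free (6, 7, 4, 6)); after release of (1, 1, 0, 0) the pool is (7, 8, 4, 6)
  run T3 (needs (3, 2, 1, 2), free (7, 8, 4, 6)); after release of (1, 1, 0, 0) the pool is (8, 9, 4, 6)


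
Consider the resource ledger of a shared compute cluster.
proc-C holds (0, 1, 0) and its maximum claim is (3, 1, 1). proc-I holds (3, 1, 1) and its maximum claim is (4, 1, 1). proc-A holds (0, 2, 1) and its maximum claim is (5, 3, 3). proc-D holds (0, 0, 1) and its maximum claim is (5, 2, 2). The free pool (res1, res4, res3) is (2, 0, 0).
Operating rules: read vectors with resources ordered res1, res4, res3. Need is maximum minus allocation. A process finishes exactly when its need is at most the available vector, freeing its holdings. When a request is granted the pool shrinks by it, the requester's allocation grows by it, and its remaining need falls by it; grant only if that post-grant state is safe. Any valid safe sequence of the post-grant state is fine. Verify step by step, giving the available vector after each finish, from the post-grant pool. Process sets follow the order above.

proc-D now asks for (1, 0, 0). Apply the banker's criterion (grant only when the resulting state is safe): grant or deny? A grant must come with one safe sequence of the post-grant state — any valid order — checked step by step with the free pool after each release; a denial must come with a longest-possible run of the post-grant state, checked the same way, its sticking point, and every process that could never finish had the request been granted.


GRANT. The post-grant state is safe; one safe sequence: proc-I, proc-C, proc-D, proc-A.
Key observation: even at the reduced pool (1, 0, 0), proc-I fits immediately, so safety survives the grant.
Check on the post-grant state, step by step:
  pool = (1, 0, 0)
  run proc-I (needs (1, 0, 0), free (1, 0, 0)); after release of (3, 1, 1) the pool is (4, 1, 1)
  run proc-C (needs (3, 0, 1), free (4, 1, 1)); after release of (0, 1, 0) the pool is (4, 2, 1)
  run proc-D (needs (4, 2, 1), free (4, 2, 1)); after release of (1, 0, 1) the pool is (5, 2, 2)
  run proc-A (needs (5, 1, 2), free (5, 2, 2)); after release of (0, 2, 1) the pool is (5, 4, 3)


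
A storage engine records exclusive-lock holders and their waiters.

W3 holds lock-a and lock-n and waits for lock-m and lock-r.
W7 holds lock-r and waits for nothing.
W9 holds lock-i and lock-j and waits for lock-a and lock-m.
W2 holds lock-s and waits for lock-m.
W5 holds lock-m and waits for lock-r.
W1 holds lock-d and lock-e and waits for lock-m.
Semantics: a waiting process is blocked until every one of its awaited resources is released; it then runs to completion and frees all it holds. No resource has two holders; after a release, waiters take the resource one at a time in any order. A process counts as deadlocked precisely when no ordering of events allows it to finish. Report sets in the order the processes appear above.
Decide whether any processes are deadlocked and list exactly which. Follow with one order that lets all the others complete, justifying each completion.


Nothing here is deadlocked.
Key observation: the waits form no ring: some process can always run, and its releases unblock the others one by one.
One completion order for the rest: W7, W5, W3, W1, W9, W2.
Walking it through:
  W7 waits on nothing -> runs at once and releases lock-r
  W5: everything it awaited (lock-r) is free; runs, freeing lock-m
  W3: everything it awaited (lock-m and lock-r) is free; runs, freeing lock-a and lock-n
  W1: everything it awaited (lock-m) is free; runs, freeing lock-d and lock-e
  W9: everything it awaited (lock-a and lock-m) is free; runs, freeing lock-i and lock-j
  W2: everything it awaited (lock-m) is free; runs, freeing lock-s


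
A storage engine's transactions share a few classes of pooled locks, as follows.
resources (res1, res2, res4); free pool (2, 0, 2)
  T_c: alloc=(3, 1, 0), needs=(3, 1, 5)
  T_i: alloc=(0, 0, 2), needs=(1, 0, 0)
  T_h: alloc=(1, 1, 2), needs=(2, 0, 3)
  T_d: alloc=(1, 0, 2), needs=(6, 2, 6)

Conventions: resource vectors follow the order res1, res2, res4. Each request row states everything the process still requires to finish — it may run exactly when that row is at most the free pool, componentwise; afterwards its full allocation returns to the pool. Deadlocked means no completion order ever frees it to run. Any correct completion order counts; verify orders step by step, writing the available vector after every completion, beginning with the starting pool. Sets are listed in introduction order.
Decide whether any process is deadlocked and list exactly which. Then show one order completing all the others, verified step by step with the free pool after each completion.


The deadlocked set is empty.
Key observation: T_i leads a chain of completions in which each release enables another process.
The rest can finish in the order T_i, T_h, T_c, T_d. Step-by-step check:
  pool = (2, 0, 2)
  T_i needs (1, 0, 0) <= (2, 0, 2) -> finishes; pool += (0, 0, 2) = (2, 0, 4)
  T_h needs (2, 0, 3) <= (2, 0, 4) -> finishes; pool += (1, 1, 2) = (3, 1, 6)
  T_c needs (3, 1, 5) <= (3, 1, 6) -> finishes; pool += (3, 1, 0) = (6, 2, 6)
  T_d needs (6, 2, 6) <= (6, 2, 6) -> finishes; pool += (1, 0, 2) = (7, 2, 8)


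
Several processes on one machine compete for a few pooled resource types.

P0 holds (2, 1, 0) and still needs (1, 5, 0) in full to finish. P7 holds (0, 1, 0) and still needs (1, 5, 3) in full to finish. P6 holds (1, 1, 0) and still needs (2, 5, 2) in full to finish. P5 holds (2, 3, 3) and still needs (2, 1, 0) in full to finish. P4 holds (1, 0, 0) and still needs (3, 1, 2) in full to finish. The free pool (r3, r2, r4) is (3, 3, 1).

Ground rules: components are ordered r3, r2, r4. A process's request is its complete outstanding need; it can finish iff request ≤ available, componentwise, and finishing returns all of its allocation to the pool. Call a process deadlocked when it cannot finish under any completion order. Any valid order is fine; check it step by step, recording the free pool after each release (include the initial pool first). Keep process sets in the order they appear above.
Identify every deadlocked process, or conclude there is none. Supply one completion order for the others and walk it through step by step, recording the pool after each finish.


The deadlocked set is empty.
Key observation: there is always a runnable process — P5 first — so the state unwinds completely.
A valid finishing order for the others: P5, P0, P7, P4, P6. Verifying each step:
  pool = (3, 3, 1)
  P5 needs (2, 1, 0) <= (3, 3, 1) -> finishes; pool += (2, 3, 3) = (5, 6, 4)
  P0 needs (1, 5, 0) <= (5, 6, 4) -> finishes; pool += (2, 1, 0) = (7, 7, 4)
  P7 needs (1, 5, 3) <= (7, 7, 4) -> finishes; pool += (0, 1, 0) = (7, 8, 4)
  P4 needs (3, 1, 2) <= (7, 8, 4) -> finishes; pool += (1, 0, 0) = (8, 8, 4)
  P6 needs (2, 5, 2) <= (8, 8, 4) -> finishes; pool += (1, 1, 0) = (9, 9, 4)


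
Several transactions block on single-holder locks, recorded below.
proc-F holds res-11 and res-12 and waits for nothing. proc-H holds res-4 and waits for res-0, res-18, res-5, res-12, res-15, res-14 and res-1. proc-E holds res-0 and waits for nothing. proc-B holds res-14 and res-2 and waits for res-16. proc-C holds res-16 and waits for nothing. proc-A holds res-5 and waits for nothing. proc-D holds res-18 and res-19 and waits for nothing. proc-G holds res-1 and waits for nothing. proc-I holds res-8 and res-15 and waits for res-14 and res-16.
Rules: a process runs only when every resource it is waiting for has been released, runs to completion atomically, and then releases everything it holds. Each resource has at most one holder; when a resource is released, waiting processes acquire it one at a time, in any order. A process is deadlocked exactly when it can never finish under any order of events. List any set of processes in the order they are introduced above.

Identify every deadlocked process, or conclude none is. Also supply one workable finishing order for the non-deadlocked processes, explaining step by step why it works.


No process is deadlocked.
Key observation: the waits form no ring: some process can always run, and its releases unblock the others one by one.
One completion order for the rest: proc-A, proc-C, proc-B, proc-G, proc-I, proc-D, proc-F, proc-E, proc-H.
Verifying each step:
  proc-A waits on nothing -> runs at once and releases res-5
  proc-C waits on nothing -> runs at once and releases res-16
  proc-B: everything it awaited (res-16) is free; runs, freeing res-14 and res-2
  proc-G waits on nothing -> runs at once and releases res-1
  proc-I: everything it awaited (res-14 and res-16) is free; runs, freeing res-8 and res-15
  proc-D waits on nothing -> runs at once and releases res-18 and res-19
  proc-F waits on nothing -> runs at once and releases res-11 and res-12
  proc-E waits on nothing -> runs at once and releases res-0
  proc-H: everything it awaited (res-0, res-18, res-5, res-12, res-15, res-14 and res-1) is free; runs, freeing res-4


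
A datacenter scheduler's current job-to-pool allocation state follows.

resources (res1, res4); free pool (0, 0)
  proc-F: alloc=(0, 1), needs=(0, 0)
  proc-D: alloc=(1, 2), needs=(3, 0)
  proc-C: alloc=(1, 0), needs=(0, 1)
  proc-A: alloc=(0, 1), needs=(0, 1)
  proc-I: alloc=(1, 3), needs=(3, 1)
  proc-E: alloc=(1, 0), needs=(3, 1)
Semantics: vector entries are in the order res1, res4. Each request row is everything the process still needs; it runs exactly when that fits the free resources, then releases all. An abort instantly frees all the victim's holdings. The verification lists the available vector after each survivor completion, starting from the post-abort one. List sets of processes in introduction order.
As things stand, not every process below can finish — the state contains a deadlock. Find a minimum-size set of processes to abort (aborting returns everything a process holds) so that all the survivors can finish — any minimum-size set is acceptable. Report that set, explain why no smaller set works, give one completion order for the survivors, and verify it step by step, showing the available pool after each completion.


The answer: abort proc-D and proc-E.
Key observation: the returned (2, 2) from proc-D and proc-E is what brings proc-I — unrunnable before, under any order — into play at step 4.
Why nothing smaller works — every single abort fails: proc-F alone leaves proc-D blocked (short on res1); proc-D alone leaves proc-I blocked (short on res1); proc-C alone leaves proc-D blocked (short on res1); proc-A alone leaves proc-D blocked (short on res1); proc-I alone leaves proc-D blocked (short on res1); proc-E alone leaves proc-D blocked (short on res1).
One survivor order: proc-F, proc-A, proc-C, proc-I. Step-by-step check (post-abort pool first):
  pool = (2, 2)
  proc-F needs (0, 0) <= (2, 2) -> finishes; pool += (0, 1) = (2, 3)
  proc-A needs (0, 1) <= (2, 3) -> finishes; pool += (0, 1) = (2, 4)
  proc-C needs (0, 1) <= (2, 4) -> finishes; pool += (1, 0) = (3, 4)
  proc-I needs (3, 1) <= (3, 4) -> finishes; pool += (1, 3) = (4, 7)


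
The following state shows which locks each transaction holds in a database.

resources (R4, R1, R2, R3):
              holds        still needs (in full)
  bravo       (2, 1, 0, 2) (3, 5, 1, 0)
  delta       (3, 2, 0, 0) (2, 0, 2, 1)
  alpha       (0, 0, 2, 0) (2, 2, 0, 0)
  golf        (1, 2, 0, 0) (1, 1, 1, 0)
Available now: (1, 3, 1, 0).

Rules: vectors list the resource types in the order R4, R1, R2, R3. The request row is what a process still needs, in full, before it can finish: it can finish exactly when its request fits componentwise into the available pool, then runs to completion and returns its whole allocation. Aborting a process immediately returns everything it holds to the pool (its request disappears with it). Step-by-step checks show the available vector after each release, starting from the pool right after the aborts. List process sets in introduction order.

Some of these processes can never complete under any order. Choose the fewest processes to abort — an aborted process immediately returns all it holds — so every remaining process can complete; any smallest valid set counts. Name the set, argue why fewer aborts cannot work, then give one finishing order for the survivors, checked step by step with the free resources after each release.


The answer: abort delta.
Key observation: bravo was stuck for good until delta gave back (3, 2, 0, 0); in the order shown it finishes at step 1.
Why nothing smaller works: aborting no one leaves the state deadlocked as given.
Survivors finish in the order: bravo, golf, alpha. Step-by-step check (pool after the aborts first):
  pool = (4, 5, 1, 0)
  bravo: need (3, 5, 1, 0) fits (4, 5, 1, 0); releases (2, 1, 0, 2), pool now (6, 6, 1, 2)
  golf: need (1, 1, 1, 0) fits (6, 6, 1, 2); releases (1, 2, 0, 0), pool now (7, 8, 1, 2)
  alpha: need (2, 2, 0, 0) fits (7, 8, 1, 2); releases (0, 0, 2, 0), pool now (7, 8, 3, 2)


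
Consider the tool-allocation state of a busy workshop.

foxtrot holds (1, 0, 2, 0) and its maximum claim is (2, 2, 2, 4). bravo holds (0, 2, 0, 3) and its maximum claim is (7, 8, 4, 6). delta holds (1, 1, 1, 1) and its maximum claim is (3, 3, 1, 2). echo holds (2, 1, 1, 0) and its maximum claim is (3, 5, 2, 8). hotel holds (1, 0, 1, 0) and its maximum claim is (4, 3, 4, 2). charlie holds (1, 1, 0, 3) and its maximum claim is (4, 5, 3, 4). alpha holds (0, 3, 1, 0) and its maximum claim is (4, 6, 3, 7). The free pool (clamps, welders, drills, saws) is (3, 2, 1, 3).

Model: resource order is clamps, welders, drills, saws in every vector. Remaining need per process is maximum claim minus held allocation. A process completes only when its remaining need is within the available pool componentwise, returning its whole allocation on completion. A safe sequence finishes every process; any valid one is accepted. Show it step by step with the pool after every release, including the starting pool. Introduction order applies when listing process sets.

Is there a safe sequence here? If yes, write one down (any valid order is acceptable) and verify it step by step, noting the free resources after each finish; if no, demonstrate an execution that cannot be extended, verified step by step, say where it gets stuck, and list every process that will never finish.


UNSAFE — no complete ordering exists.
Key observation: after delta, foxtrot, hotel the pool peaks at (6, 3, 5, 4), and each blocked process is short somewhere: bravo on clamps, welders; echo on welders, saws; charlie on welders; alpha on saws.
Going as far as possible: delta, foxtrot, hotel; after that, nothing fits. Check, step by step:
  pool = (3, 2, 1, 3)
  delta: need (2, 2, 0, 1) fits (3, 2, 1, 3); releases (1, 1, 1, 1), pool now (4, 3, 2, 4)
  foxtrot: need (1, 2, 0, 4) fits (4, 3, 2, 4); releases (1, 0, 2, 0), pool now (5, 3, 4, 4)
  hotel: need (3, 3, 3, 2) fits (5, 3, 4, 4); releases (1, 0, 1, 0), pool now (6, 3, 5, 4)
  bravo cannot run: need (7, 6, 4, 3) vs free (6, 3, 5, 4) (insufficient clamps and welders)
  echo cannot run: need (1, 4, 1, 8) vs free (6, 3, 5, 4) (insufficient welders and saws)
  charlie cannot run: need (3, 4, 3, 1) vs free (6, 3, 5, 4) (insufficient welders)
  alpha cannot run: need (4, 3, 2, 7) vs free (6, 3, 5, 4) (insufficient saws)
Never able to finish: bravo, echo, charlie and alpha.


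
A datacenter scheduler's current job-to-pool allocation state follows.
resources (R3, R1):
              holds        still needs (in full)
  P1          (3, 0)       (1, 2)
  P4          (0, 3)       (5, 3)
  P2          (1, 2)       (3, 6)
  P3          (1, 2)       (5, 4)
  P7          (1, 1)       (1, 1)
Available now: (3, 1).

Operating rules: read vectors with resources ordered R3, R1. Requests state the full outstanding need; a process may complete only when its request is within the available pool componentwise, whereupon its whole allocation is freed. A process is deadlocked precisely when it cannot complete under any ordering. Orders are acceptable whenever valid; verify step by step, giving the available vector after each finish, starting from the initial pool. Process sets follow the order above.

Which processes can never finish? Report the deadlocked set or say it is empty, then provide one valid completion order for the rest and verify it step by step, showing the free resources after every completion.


Deadlocked: P4, P2 and P3.
Key observation: the pool after P7, P1 is (7, 2); every surviving request exceeds it in R1, so progress ends there.
One completion order for the rest: P7, P1. Step-by-step check:
  pool = (3, 1)
  P7 needs (1, 1) <= (3, 1) -> finishes; pool += (1, 1) = (4, 2)
  P1 needs (1, 2) <= (4, 2) -> finishes; pool += (3, 0) = (7, 2)
The stuck group stays short no matter what:
  blocked: P4 wants (5, 3), pool (7, 2) — not enough R1
  blocked: P2 wants (3, 6), pool (7, 2) — not enough R1
  blocked: P3 wants (5, 4), pool (7, 2) — not enough R1


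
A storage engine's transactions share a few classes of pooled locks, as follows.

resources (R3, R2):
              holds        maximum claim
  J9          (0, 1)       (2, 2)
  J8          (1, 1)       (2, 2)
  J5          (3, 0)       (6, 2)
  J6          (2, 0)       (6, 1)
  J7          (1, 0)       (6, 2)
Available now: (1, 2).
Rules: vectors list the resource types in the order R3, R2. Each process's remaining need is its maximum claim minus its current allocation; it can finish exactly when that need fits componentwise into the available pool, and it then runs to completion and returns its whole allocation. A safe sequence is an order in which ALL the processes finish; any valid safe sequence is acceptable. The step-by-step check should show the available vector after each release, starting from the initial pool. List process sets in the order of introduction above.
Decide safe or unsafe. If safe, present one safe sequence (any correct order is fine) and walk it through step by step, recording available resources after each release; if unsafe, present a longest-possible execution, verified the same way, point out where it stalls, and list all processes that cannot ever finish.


The state is UNSAFE.
Key observation: once J8, J9 finish, the pool peaks at (2, 4) — and every remaining process still needs more R3 than that.
A maximal execution: J8, J9 — then nothing else fits. Verifying each step:
  pool = (1, 2)
  run J8 (needs (1, 1), free (1, 2)); after release of (1, 1) the pool is (2, 3)
  run J9 (needs (2, 1), free (2, 3)); after release of (0, 1) the pool is (2, 4)
  blocked: J5 wants (3, 2), pool (2, 4) — not enough R3
  blocked: J6 wants (4, 1), pool (2, 4) — not enough R3
  blocked: J7 wants (5, 2), pool (2, 4) — not enough R3
Permanently blocked: J5, J6 and J7.


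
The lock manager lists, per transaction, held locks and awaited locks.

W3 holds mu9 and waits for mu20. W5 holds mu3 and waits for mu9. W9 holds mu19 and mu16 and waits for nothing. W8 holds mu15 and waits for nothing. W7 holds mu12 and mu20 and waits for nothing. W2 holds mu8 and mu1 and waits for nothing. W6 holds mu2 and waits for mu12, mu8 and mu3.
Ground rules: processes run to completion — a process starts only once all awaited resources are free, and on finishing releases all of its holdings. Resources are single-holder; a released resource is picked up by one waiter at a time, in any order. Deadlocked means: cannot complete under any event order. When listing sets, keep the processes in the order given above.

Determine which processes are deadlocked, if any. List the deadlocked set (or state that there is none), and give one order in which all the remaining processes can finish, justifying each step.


The deadlocked set is empty.
Key observation: the wait graph is acyclic; completion cascades from the unblocked processes through everyone else.
One completion order for the rest: W7, W2, W8, W3, W5, W6, W9.
Step-by-step check:
  W7 waits on nothing -> runs at once and releases mu12 and mu20
  W2 waits on nothing -> runs at once and releases mu8 and mu1
  W8 waits on nothing -> runs at once and releases mu15
  W3 waits on mu20 — all released -> runs and releases mu9
  W5 waits on mu9 — all released -> runs and releases mu3
  W6 waits on mu12, mu8 and mu3 — all released -> runs and releases mu2
  W9 waits on nothing -> runs at once and releases mu19 and mu16


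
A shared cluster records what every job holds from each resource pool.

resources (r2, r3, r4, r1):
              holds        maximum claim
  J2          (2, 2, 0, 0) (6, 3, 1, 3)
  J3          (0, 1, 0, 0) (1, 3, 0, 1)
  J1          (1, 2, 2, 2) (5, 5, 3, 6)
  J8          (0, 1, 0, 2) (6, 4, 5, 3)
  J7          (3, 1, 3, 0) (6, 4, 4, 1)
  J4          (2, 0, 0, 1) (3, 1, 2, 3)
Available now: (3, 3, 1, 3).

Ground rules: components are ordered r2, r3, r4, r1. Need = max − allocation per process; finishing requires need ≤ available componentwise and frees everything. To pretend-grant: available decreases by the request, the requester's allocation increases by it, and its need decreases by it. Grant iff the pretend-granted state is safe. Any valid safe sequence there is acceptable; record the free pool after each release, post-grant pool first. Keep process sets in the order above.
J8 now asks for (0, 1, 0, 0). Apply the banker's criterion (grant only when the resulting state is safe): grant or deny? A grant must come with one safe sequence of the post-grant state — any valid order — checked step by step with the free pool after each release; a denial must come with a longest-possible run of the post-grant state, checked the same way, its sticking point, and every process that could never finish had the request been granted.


GRANT — the state after the grant stays safe, e.g. via J3, J7, J4, J1, J8, J2.
Key observation: even at the reduced pool (3, 2, 1, 3), J3 fits immediately, so safety survives the grant.
Step-by-step check of the post-grant state:
  pool = (3, 2, 1, 3)
  run J3 (needs (1, 2, 0, 1), free (3, 2, 1, 3)); after release of (0, 1, 0, 0) the pool is (3, 3, 1, 3)
  run J7 (needs (3, 3, 1, 1), free (3, 3, 1, 3)); after release of (3, 1, 3, 0) the pool is (6, 4, 4, 3)
  run J4 (needs (1, 1, 2, 2), free (6, 4, 4, 3)); after release of (2, 0, 0, 1) the pool is (8, 4, 4, 4)
  run J1 (needs (4, 3, 1, 4), free (8, 4, 4, 4)); after release of (1, 2, 2, 2) the pool is (9, 6, 6, 6)
  run J8 (needs (6, 2, 5, 1), free (9, 6, 6, 6)); after release of (0, 2, 0, 2) the pool is (9, 8, 6, 8)
  run J2 (needs (4, 1, 1, 3), free (9, 8, 6, 8)); after release of (2, 2, 0, 0) the pool is (11, 10, 6, 8)


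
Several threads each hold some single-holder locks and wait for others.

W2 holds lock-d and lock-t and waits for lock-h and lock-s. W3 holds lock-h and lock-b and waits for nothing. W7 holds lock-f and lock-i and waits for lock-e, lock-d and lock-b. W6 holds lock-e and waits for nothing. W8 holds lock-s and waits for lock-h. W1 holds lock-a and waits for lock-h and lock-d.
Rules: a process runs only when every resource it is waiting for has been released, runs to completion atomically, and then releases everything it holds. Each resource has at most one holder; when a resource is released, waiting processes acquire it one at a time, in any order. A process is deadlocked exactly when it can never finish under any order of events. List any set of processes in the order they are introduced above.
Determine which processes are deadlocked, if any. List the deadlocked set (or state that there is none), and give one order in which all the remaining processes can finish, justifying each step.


No process is deadlocked.
Key observation: there is no circular wait here — follow any chain and it reaches a process that is free to run now.
A valid finishing order for the others: W3, W6, W8, W2, W7, W1.
Check, step by step:
  W3: no waits; runs immediately, freeing lock-h and lock-b
  W6: no waits; runs immediately, freeing lock-e
  W8 waits on lock-h — all released -> runs and releases lock-s
  W2 waits on lock-h and lock-s — all released -> runs and releases lock-d and lock-t
  W7 waits on lock-e, lock-d and lock-b — all released -> runs and releases lock-f and lock-i
  W1 waits on lock-h and lock-d — all released -> runs and releases lock-a


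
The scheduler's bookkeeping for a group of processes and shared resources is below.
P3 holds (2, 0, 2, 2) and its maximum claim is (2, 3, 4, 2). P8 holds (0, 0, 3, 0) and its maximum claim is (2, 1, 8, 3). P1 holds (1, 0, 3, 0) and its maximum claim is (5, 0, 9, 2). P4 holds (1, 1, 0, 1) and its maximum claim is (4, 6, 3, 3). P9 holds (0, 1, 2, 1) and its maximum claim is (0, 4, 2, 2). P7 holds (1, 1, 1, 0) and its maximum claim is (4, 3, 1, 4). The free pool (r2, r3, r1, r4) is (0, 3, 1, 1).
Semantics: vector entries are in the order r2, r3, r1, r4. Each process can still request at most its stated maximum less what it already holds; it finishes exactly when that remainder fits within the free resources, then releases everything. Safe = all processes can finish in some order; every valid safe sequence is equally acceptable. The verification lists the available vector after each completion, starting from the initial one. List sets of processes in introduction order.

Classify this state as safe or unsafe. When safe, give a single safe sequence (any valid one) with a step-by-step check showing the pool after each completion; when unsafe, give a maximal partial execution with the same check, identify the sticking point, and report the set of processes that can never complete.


UNSAFE.
Key observation: even finishing P9, P3, P8 leaves just (2, 4, 8, 4) free — too little r2 for any of the remaining processes.
The run P9, P3, P8 cannot be extended any further. Verifying each step:
  pool = (0, 3, 1, 1)
  run P9 (needs (0, 3, 0, 1), free (0, 3, 1, 1)); after release of (0, 1, 2, 1) the pool is (0, 4, 3, 2)
  run P3 (needs (0, 3, 2, 0), free (0, 4, 3, 2)); after release of (2, 0, 2, 2) the pool is (2, 4, 5, 4)
  run P8 (needs (2, 1, 5, 3), free (2, 4, 5, 4)); after release of (0, 0, 3, 0) the pool is (2, 4, 8, 4)
  P1 cannot run: need (4, 0, 6, 2) vs free (2, 4, 8, 4) (insufficient r2)
  P4 cannot run: need (3, 5, 3, 2) vs free (2, 4, 8, 4) (insufficient r2 and r3)
  P7 cannot run: need (3, 2, 0, 4) vs free (2, 4, 8, 4) (insufficient r2)
Never able to finish: P1, P4 and P7.


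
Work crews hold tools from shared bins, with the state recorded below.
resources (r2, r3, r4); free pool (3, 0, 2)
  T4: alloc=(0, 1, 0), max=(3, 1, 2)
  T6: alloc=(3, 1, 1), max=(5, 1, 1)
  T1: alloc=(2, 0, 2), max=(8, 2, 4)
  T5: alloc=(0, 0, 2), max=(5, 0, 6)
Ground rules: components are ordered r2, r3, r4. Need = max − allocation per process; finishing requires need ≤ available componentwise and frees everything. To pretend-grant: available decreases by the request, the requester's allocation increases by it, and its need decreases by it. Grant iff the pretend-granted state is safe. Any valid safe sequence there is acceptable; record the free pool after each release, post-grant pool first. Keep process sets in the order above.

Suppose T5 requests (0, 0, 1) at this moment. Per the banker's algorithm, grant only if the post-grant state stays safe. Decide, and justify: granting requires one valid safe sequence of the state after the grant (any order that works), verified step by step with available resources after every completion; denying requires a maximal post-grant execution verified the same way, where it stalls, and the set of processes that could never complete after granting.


GRANT. The post-grant state is safe; one safe sequence: T6, T4, T1, T5.
Key observation: with (3, 0, 1) left after the transfer, T6 can run at once — the state stays safe.
Step-by-step check of the post-grant state:
  pool = (3, 0, 1)
  run T6 (needs (2, 0, 0), free (3, 0, 1)); after release of (3, 1, 1) the pool is (6, 1, 2)
  run T4 (needs (3, 0, 2), free (6, 1, 2)); after release of (0, 1, 0) the pool is (6, 2, 2)
  run T1 (needs (6, 2, 2), free (6, 2, 2)); after release of (2, 0, 2) the pool is (8, 2, 4)
  run T5 (needs (5, 0, 3), free (8, 2, 4)); after release of (0, 0, 3) the pool is (8, 2, 7)


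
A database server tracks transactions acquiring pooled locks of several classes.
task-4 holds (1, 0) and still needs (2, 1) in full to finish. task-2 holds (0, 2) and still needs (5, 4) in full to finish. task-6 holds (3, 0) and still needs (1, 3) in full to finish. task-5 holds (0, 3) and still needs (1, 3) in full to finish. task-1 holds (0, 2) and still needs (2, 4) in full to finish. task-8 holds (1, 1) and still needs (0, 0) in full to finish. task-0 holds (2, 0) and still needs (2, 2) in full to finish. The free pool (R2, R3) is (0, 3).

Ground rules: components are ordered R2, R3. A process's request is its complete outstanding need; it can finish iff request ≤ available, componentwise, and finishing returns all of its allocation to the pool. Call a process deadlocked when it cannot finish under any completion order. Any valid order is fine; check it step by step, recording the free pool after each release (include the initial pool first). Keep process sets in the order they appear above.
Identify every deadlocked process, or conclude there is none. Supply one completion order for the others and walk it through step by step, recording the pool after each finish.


No process is deadlocked.
Key observation: task-8 can run right away; the returned allocation unlocks the remaining processes in turn.
A valid finishing order for the others: task-8, task-6, task-1, task-4, task-2, task-0, task-5. Check, step by step:
  pool = (0, 3)
  task-8: need (0, 0) fits (0, 3); releases (1, 1), pool now (1, 4)
  task-6: need (1, 3) fits (1, 4); releases (3, 0), pool now (4, 4)
  task-1: need (2, 4) fits (4, 4); releases (0, 2), pool now (4, 6)
  task-4: need (2, 1) fits (4, 6); releases (1, 0), pool now (5, 6)
  task-2: need (5, 4) fits (5, 6); releases (0, 2), pool now (5, 8)
  task-0: need (2, 2) fits (5, 8); releases (2, 0), pool now (7, 8)
  task-5: need (1, 3) fits (7, 8); releases (0, 3), pool now (7, 11)


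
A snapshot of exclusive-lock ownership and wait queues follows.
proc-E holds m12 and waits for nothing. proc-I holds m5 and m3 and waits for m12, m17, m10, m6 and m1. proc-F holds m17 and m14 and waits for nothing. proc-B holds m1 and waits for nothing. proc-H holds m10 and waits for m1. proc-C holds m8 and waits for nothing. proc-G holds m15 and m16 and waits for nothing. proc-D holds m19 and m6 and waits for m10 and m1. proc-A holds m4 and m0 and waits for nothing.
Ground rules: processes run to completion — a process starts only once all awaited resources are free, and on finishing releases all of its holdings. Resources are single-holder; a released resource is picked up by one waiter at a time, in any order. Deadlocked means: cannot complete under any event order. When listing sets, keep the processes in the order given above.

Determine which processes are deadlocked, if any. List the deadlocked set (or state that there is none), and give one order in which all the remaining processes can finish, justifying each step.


The deadlocked set is empty.
Key observation: all waits point, directly or indirectly, at processes that can finish, so nothing is permanently blocked.
A valid finishing order for the others: proc-F, proc-B, proc-H, proc-D, proc-E, proc-A, proc-G, proc-I, proc-C.
Verifying each step:
  run proc-F (it waits on nothing); releases m17 and m14
  run proc-B (it waits on nothing); releases m1
  proc-H waits on m1 — all released -> runs and releases m10
  proc-D waits on m10 and m1 — all released -> runs and releases m19 and m6
  run proc-E (it waits on nothing); releases m12
  run proc-A (it waits on nothing); releases m4 and m0
  run proc-G (it waits on nothing); releases m15 and m16
  proc-I waits on m12, m17, m10, m6 and m1 — all released -> runs and releases m5 and m3
  run proc-C (it waits on nothing); releases m8
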